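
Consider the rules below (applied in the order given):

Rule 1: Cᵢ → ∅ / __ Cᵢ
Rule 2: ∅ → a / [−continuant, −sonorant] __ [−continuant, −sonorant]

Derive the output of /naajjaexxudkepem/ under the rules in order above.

naajaexudakepem

Rule 1 (degemination): /jj/ is a geminate; the first /j/ deletes. /xx/ is a geminate; the first /x/ deletes. /naajjaexxudkepem/ → naajaexudkepem.
Rule 2 (stop-cluster a-epenthesis): /d/ and /k/ form a stop–stop cluster, so [a] is inserted between them. /naajaexudkepem/ → naajaexudakepem.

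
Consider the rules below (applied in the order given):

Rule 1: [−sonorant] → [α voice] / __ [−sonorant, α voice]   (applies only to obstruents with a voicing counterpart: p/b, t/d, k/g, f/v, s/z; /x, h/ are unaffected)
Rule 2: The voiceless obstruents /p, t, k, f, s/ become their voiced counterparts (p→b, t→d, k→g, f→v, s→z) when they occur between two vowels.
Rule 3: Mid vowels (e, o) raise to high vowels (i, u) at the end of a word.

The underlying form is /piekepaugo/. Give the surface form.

piegebaugu

Rule 1 (regressive voicing assimilation): no segment meets the environment; /piekepaugo/ is unchanged.
Rule 2 (intervocalic voicing): /k/ is a voiceless obstruent between vowels /e/ and /e/, so it voices to [g]. /p/ is a voiceless obstruent between vowels /e/ and /a/, so it voices to [b]. /piekepaugo/ → piegebaugo.
Rule 3 (final vowel raising): /o/ is a mid vowel in word-final position, so it raises to [u]. /piegebaugo/ → piegebaugu.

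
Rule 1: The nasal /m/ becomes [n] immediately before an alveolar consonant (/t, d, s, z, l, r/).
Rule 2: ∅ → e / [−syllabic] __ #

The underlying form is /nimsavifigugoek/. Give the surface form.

ninsavifigugoeke

Rule 1 (nasal place assimilation): /m/ precedes the alveolar consonant /s/, so it assimilates in place to [n]. /nimsavifigugoek/ → ninsavifigugoek.
Rule 2 (final e-epenthesis): the form ends in the consonant /k/, so [e] is inserted word-finally. /ninsavifigugoek/ → ninsavifigugoeke.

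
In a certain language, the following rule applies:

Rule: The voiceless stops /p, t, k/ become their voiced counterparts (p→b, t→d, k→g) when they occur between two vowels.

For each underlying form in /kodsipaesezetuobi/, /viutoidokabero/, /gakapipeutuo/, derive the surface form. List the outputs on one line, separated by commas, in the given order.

kodsibaesezeduobi, viudoidogabero, gagabibeuduo

/kodsipaesezetuobi/: /p/ is a voiceless stop between vowels /i/ and /a/, so it voices to [b]. /t/ is a voiceless stop between vowels /e/ and /u/, so it voices to [d]. → [kodsibaesezeduobi].
/viutoidokabero/: /t/ is a voiceless stop between vowels /u/ and /o/, so it voices to [d]. /k/ is a voiceless stop between vowels /o/ and /a/, so it voices to [g]. → [viudoidogabero].
/gakapipeutuo/: /k/ is a voiceless stop between vowels /a/ and /a/, so it voices to [g]. /p/ is a voiceless stop between vowels /a/ and /i/, so it voices to [b]. /p/ is a voiceless stop between vowels /i/ and /e/, so it voices to [b]. /t/ is a voiceless stop between vowels /u/ and /u/, so it voices to [d]. → [gagabibeuduo].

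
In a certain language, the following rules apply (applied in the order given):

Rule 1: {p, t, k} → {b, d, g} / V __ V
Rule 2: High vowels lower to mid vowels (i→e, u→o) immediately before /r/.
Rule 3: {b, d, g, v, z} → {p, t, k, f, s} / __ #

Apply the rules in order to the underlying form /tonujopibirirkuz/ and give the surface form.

Rule 1 (intervocalic voicing): /p/ is a voiceless stop between vowels /o/ and /i/, so it voices to [b]. /tonujopibirirkuz/ → tonujobibirirkuz.
Rule 2 (pre-rhotic lowering): /i/ is a high vowel immediately before /r/, so it lowers to [e]. /i/ is a high vowel immediately before /r/, so it lowers to [e]. /tonujobibirirkuz/ → tonujobibererkuz.
Rule 3 (final devoicing): /z/ is a voiced obstruent in word-final position, so it devoices to [s]. /tonujobibererkuz/ → tonujobibererkus.

tonujobibererkus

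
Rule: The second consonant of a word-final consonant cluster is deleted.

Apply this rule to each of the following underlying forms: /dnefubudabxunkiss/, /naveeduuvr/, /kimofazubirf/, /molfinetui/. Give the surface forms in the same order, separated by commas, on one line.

/dnefubudabxunkiss/: /s/ is the second consonant of a word-final cluster /ss/, so it deletes. → [dnefubudabxunkis].
/naveeduuvr/: /r/ is the second consonant of a word-final cluster /vr/, so it deletes. → [naveeduuv].
/kimofazubirf/: /f/ is the second consonant of a word-final cluster /rf/, so it deletes. → [kimofazubir].
/molfinetui/: the rule's environment is not met; surfaces unchanged as [molfinetui].

dnefubudabxunkis, naveeduuv, kimofazubir, molfinetui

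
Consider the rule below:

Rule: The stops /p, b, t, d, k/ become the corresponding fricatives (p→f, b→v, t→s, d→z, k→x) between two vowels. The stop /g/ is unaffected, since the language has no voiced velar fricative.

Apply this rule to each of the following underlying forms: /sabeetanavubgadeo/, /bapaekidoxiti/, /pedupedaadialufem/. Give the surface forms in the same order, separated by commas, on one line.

/sabeetanavubgadeo/: /b/ is a stop between vowels /a/ and /e/, so it spirantizes to the fricative [v]. /t/ is a stop between vowels /e/ and /a/, so it spirantizes to the fricative [s]. /d/ is a stop between vowels /a/ and /e/, so it spirantizes to the fricative [z]. → [saveesanavubgazeo].
/bapaekidoxiti/: /p/ is a stop between vowels /a/ and /a/, so it spirantizes to the fricative [f]. /k/ is a stop between vowels /e/ and /i/, so it spirantizes to the fricative [x]. /d/ is a stop between vowels /i/ and /o/, so it spirantizes to the fricative [z]. /t/ is a stop between vowels /i/ and /i/, so it spirantizes to the fricative [s]. → [bafaexizoxisi].
/pedupedaadialufem/: /d/ is a stop between vowels /e/ and /u/, so it spirantizes to the fricative [z]. /p/ is a stop between vowels /u/ and /e/, so it spirantizes to the fricative [f]. /d/ is a stop between vowels /e/ and /a/, so it spirantizes to the fricative [z]. /d/ is a stop between vowels /a/ and /i/, so it spirantizes to the fricative [z]. → [pezufezaazialufem].

saveesanavubgazeo, bafaexizoxisi, pezufezaazialufem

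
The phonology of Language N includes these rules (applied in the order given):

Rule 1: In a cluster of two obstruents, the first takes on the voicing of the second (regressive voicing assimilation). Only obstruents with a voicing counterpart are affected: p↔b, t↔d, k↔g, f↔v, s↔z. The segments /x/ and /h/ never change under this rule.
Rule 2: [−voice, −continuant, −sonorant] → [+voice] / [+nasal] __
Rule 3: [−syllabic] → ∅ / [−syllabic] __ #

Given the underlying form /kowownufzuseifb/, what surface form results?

kowownuvzuseiv

Rule 1 (regressive voicing assimilation): /f/ precedes the voiced obstruent /z/, so it voices to [v] by assimilation. /f/ precedes the voiced obstruent /b/, so it voices to [v] by assimilation. /kowownufzuseifb/ → kowownuvzuseivb.
Rule 2 (post-nasal voicing): no segment meets the environment; /kowownuvzuseivb/ is unchanged.
Rule 3 (final cluster simplification): /b/ is the second consonant of a word-final cluster /vb/, so it deletes. /kowownuvzuseivb/ → kowownuvzuseiv.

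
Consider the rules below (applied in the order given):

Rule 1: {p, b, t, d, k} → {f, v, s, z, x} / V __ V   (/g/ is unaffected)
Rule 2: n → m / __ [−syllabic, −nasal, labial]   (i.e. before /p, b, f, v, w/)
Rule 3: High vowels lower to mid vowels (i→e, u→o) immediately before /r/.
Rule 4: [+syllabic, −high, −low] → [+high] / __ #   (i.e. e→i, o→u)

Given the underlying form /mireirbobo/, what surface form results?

mereerbovu

Rule 1 (intervocalic spirantization): /b/ is a stop between vowels /o/ and /o/, so it spirantizes to the fricative [v]. /mireirbobo/ → mireirbovo.
Rule 2 (nasal place assimilation): no segment meets the environment; /mireirbovo/ is unchanged.
Rule 3 (pre-rhotic lowering): /i/ is a high vowel immediately before /r/, so it lowers to [e]. /i/ is a high vowel immediately before /r/, so it lowers to [e]. /mireirbovo/ → mereerbovo.
Rule 4 (final vowel raising): /o/ is a mid vowel in word-final position, so it raises to [u]. /mereerbovo/ → mereerbovu.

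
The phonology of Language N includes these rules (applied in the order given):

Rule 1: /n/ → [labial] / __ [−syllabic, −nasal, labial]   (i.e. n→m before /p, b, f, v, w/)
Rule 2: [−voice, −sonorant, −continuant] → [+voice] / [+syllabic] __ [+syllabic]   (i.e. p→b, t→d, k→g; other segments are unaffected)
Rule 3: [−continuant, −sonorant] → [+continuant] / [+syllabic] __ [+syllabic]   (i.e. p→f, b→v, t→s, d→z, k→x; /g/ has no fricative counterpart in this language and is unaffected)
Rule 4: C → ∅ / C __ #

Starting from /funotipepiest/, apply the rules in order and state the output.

funozivevies

Rule 1 (nasal place assimilation): no segment meets the environment; /funotipepiest/ is unchanged.
Rule 2 (intervocalic voicing): /t/ is a voiceless stop between vowels /o/ and /i/, so it voices to [d]. /p/ is a voiceless stop between vowels /i/ and /e/, so it voices to [b]. /p/ is a voiceless stop between vowels /e/ and /i/, so it voices to [b]. /funotipepiest/ → funodibebiest.
Rule 3 (intervocalic spirantization): /d/ is a stop between vowels /o/ and /i/, so it spirantizes to the fricative [z]. /b/ is a stop between vowels /i/ and /e/, so it spirantizes to the fricative [v]. /b/ is a stop between vowels /e/ and /i/, so it spirantizes to the fricative [v]. /funodibebiest/ → funoziveviest.
Rule 4 (final cluster simplification): /t/ is the second consonant of a word-final cluster /st/, so it deletes. /funoziveviest/ → funozivevies.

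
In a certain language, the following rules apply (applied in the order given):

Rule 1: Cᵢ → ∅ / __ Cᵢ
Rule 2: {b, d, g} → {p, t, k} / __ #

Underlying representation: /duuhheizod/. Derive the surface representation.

Rule 1 (degemination): /hh/ is a geminate; the first /h/ deletes. /duuhheizod/ → duuheizod.
Rule 2 (final devoicing): /d/ is a voiced stop in word-final position, so it devoices to [t]. /duuheizod/ → duuheizot.

duuheizot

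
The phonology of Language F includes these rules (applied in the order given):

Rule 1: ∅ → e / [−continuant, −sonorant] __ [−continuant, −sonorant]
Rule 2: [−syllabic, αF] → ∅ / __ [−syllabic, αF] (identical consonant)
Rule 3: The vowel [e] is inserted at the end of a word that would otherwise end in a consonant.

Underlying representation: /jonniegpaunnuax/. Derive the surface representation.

Rule 1 (stop-cluster e-epenthesis): /g/ and /p/ form a stop–stop cluster, so [e] is inserted between them. /jonniegpaunnuax/ → jonniegepaunnuax.
Rule 2 (degemination): /nn/ is a geminate; the first /n/ deletes. /nn/ is a geminate; the first /n/ deletes. /jonniegepaunnuax/ → joniegepaunuax.
Rule 3 (final e-epenthesis): the form ends in the consonant /x/, so [e] is inserted word-finally. /joniegepaunuax/ → joniegepaunuaxe.

joniegepaunuaxe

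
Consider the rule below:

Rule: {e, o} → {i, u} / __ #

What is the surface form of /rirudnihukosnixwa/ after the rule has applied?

No segment of /rirudnihukosnixwa/ meets the structural description of the rule, so the form surfaces unchanged.

rirudnihukosnixwa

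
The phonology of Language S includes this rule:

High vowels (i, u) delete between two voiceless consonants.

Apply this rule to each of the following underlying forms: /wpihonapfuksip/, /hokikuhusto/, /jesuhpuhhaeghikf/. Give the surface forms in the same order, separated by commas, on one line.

wphonapfksp, hokkhsto, jeshphhaeghkf

/wpihonapfuksip/: /i/ is a high vowel flanked by voiceless consonants /p/ and /h/, so it deletes. /u/ is a high vowel flanked by voiceless consonants /f/ and /k/, so it deletes. /i/ is a high vowel flanked by voiceless consonants /s/ and /p/, so it deletes. → [wphonapfksp].
/hokikuhusto/: /i/ is a high vowel flanked by voiceless consonants /k/ and /k/, so it deletes. /u/ is a high vowel flanked by voiceless consonants /k/ and /h/, so it deletes. /u/ is a high vowel flanked by voiceless consonants /h/ and /s/, so it deletes. → [hokkhsto].
/jesuhpuhhaeghikf/: /u/ is a high vowel flanked by voiceless consonants /s/ and /h/, so it deletes. /u/ is a high vowel flanked by voiceless consonants /p/ and /h/, so it deletes. /i/ is a high vowel flanked by voiceless consonants /h/ and /k/, so it deletes. → [jeshphhaeghkf].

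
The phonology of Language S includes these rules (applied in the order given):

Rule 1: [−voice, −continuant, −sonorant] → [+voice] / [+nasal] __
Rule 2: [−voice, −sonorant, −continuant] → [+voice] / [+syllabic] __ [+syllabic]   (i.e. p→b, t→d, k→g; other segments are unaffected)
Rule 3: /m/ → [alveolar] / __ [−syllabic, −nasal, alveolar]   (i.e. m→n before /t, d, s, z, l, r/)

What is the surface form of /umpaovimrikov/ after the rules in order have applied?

Rule 1 (post-nasal voicing): /p/ is a voiceless stop immediately after the nasal /m/, so it voices to [b]. /umpaovimrikov/ → umbaovimrikov.
Rule 2 (intervocalic voicing): /k/ is a voiceless stop between vowels /i/ and /o/, so it voices to [g]. /umbaovimrikov/ → umbaovimrigov.
Rule 3 (nasal place assimilation): /m/ precedes the alveolar consonant /r/, so it assimilates in place to [n]. /umbaovimrigov/ → umbaovinrigov.

umbaovinrigov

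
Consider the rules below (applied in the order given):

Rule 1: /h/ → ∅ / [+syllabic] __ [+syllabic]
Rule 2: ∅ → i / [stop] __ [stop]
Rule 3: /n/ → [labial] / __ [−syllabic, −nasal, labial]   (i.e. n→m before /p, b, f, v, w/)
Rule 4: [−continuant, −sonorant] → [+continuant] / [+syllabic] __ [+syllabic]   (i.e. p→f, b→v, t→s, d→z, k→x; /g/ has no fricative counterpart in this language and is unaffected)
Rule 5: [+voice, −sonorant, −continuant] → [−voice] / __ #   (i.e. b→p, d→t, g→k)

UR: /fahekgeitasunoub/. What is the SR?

faexigeisasunoup

Rule 1 (intervocalic h-deletion): /h/ occurs between vowels /a/ and /e/, so it deletes. /fahekgeitasunoub/ → faekgeitasunoub.
Rule 2 (stop-cluster i-epenthesis): /k/ and /g/ form a stop–stop cluster, so [i] is inserted between them. /faekgeitasunoub/ → faekigeitasunoub.
Rule 3 (nasal place assimilation): no segment meets the environment; /faekigeitasunoub/ is unchanged.
Rule 4 (intervocalic spirantization): /k/ is a stop between vowels /e/ and /i/, so it spirantizes to the fricative [x]. /t/ is a stop between vowels /i/ and /a/, so it spirantizes to the fricative [s]. /faekigeitasunoub/ → faexigeisasunoub.
Rule 5 (final devoicing): /b/ is a voiced stop in word-final position, so it devoices to [p]. /faexigeisasunoub/ → faexigeisasunoup.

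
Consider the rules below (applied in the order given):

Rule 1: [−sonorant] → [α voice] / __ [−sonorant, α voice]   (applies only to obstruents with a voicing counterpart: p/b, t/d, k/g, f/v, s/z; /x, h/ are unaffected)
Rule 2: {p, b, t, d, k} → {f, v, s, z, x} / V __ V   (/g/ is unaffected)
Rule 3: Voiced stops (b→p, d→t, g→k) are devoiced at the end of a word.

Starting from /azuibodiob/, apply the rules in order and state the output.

azuivoziop

Rule 1 (regressive voicing assimilation): no segment meets the environment; /azuibodiob/ is unchanged.
Rule 2 (intervocalic spirantization): /b/ is a stop between vowels /i/ and /o/, so it spirantizes to the fricative [v]. /d/ is a stop between vowels /o/ and /i/, so it spirantizes to the fricative [z]. /azuibodiob/ → azuivoziob.
Rule 3 (final devoicing): /b/ is a voiced stop in word-final position, so it devoices to [p]. /azuivoziob/ → azuivoziop.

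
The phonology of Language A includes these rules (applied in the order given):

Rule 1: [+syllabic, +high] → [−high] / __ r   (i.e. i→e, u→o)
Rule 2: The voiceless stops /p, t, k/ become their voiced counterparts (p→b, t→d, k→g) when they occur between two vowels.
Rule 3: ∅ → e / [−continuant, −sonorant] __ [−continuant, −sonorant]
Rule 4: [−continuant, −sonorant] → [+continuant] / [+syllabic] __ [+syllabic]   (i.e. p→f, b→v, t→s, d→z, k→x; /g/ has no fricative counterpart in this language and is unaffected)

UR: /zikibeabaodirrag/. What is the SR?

Rule 1 (pre-rhotic lowering): /i/ is a high vowel immediately before /r/, so it lowers to [e]. /zikibeabaodirrag/ → zikibeabaoderrag.
Rule 2 (intervocalic voicing): /k/ is a voiceless stop between vowels /i/ and /i/, so it voices to [g]. /zikibeabaoderrag/ → zigibeabaoderrag.
Rule 3 (stop-cluster e-epenthesis): no segment meets the environment; /zigibeabaoderrag/ is unchanged.
Rule 4 (intervocalic spirantization): /b/ is a stop between vowels /i/ and /e/, so it spirantizes to the fricative [v]. /b/ is a stop between vowels /a/ and /a/, so it spirantizes to the fricative [v]. /d/ is a stop between vowels /o/ and /e/, so it spirantizes to the fricative [z]. /zigibeabaoderrag/ → zigiveavaozerrag.

zigiveavaozerrag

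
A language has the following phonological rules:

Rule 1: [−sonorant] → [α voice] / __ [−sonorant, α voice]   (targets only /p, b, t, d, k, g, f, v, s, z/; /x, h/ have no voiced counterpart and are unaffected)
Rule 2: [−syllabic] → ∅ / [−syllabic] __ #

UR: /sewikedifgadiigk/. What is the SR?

sewikedivgadiik

Rule 1 (regressive voicing assimilation): /f/ precedes the voiced obstruent /g/, so it voices to [v] by assimilation. /g/ precedes the voiceless obstruent /k/, so it devoices to [k] by assimilation. /sewikedifgadiigk/ → sewikedivgadiikk.
Rule 2 (final cluster simplification): /k/ is the second consonant of a word-final cluster /kk/, so it deletes. /sewikedivgadiikk/ → sewikedivgadiik.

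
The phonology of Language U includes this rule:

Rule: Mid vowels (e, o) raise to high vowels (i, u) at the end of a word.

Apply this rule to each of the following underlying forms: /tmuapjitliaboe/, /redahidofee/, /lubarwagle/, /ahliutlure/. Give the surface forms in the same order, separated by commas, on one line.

tmuapjitliaboi, redahidofei, lubarwagli, ahliutluri

/tmuapjitliaboe/: /e/ is a mid vowel in word-final position, so it raises to [i]. → [tmuapjitliaboi].
/redahidofee/: /e/ is a mid vowel in word-final position, so it raises to [i]. → [redahidofei].
/lubarwagle/: /e/ is a mid vowel in word-final position, so it raises to [i]. → [lubarwagli].
/ahliutlure/: /e/ is a mid vowel in word-final position, so it raises to [i]. → [ahliutluri].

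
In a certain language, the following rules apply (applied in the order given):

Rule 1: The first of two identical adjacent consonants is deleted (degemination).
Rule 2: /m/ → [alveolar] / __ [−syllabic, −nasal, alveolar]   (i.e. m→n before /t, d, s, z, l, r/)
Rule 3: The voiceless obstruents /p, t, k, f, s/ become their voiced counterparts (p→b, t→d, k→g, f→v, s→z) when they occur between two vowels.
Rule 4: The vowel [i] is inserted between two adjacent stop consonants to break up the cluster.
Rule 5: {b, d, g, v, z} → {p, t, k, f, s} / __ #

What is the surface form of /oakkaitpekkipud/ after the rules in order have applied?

oagaitipegibut

Rule 1 (degemination): /kk/ is a geminate; the first /k/ deletes. /kk/ is a geminate; the first /k/ deletes. /oakkaitpekkipud/ → oakaitpekipud.
Rule 2 (nasal place assimilation): no segment meets the environment; /oakaitpekipud/ is unchanged.
Rule 3 (intervocalic voicing): /k/ is a voiceless obstruent between vowels /a/ and /a/, so it voices to [g]. /k/ is a voiceless obstruent between vowels /e/ and /i/, so it voices to [g]. /p/ is a voiceless obstruent between vowels /i/ and /u/, so it voices to [b]. /oakaitpekipud/ → oagaitpegibud.
Rule 4 (stop-cluster i-epenthesis): /t/ and /p/ form a stop–stop cluster, so [i] is inserted between them. /oagaitpegibud/ → oagaitipegibud.
Rule 5 (final devoicing): /d/ is a voiced obstruent in word-final position, so it devoices to [t]. /oagaitipegibud/ → oagaitipegibut.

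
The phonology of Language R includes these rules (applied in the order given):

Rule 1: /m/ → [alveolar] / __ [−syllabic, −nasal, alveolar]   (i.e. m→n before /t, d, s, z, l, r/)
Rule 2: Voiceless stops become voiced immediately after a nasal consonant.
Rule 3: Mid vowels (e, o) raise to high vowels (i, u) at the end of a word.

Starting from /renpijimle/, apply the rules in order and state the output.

renbijinli

Rule 1 (nasal place assimilation): /m/ precedes the alveolar consonant /l/, so it assimilates in place to [n]. /renpijimle/ → renpijinle.
Rule 2 (post-nasal voicing): /p/ is a voiceless stop immediately after the nasal /n/, so it voices to [b]. /renpijinle/ → renbijinle.
Rule 3 (final vowel raising): /e/ is a mid vowel in word-final position, so it raises to [i]. /renbijinle/ → renbijinli.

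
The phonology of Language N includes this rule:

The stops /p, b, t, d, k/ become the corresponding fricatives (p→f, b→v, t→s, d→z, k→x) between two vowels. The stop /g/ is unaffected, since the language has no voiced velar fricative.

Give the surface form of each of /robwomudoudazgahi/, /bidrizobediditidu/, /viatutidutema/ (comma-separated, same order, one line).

/robwomudoudazgahi/: /d/ is a stop between vowels /u/ and /o/, so it spirantizes to the fricative [z]. /d/ is a stop between vowels /u/ and /a/, so it spirantizes to the fricative [z]. → [robwomuzouzazgahi].
/bidrizobediditidu/: /b/ is a stop between vowels /o/ and /e/, so it spirantizes to the fricative [v]. /d/ is a stop between vowels /e/ and /i/, so it spirantizes to the fricative [z]. /d/ is a stop between vowels /i/ and /i/, so it spirantizes to the fricative [z]. /t/ is a stop between vowels /i/ and /i/, so it spirantizes to the fricative [s]. /d/ is a stop between vowels /i/ and /u/, so it spirantizes to the fricative [z]. → [bidrizovezizisizu].
/viatutidutema/: /t/ is a stop between vowels /a/ and /u/, so it spirantizes to the fricative [s]. /t/ is a stop between vowels /u/ and /i/, so it spirantizes to the fricative [s]. /d/ is a stop between vowels /i/ and /u/, so it spirantizes to the fricative [z]. /t/ is a stop between vowels /u/ and /e/, so it spirantizes to the fricative [s]. → [viasusizusema].

robwomuzouzazgahi, bidrizovezizisizu, viasusizusema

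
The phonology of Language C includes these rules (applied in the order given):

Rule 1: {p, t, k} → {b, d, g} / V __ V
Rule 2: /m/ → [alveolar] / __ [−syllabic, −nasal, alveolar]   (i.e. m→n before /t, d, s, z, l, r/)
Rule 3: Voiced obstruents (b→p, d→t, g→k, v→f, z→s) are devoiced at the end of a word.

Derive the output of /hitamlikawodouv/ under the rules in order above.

hidanligawodouf

Rule 1 (intervocalic voicing): /t/ is a voiceless stop between vowels /i/ and /a/, so it voices to [d]. /k/ is a voiceless stop between vowels /i/ and /a/, so it voices to [g]. /hitamlikawodouv/ → hidamligawodouv.
Rule 2 (nasal place assimilation): /m/ precedes the alveolar consonant /l/, so it assimilates in place to [n]. /hidamligawodouv/ → hidanligawodouv.
Rule 3 (final devoicing): /v/ is a voiced obstruent in word-final position, so it devoices to [f]. /hidanligawodouv/ → hidanligawodouf.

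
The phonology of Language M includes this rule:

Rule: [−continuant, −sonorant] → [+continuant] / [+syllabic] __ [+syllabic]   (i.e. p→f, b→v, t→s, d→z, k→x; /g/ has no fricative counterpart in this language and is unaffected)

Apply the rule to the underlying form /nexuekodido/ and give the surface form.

nexuexozizo

/k/ is a stop between vowels /e/ and /o/, so it spirantizes to the fricative [x].
/d/ is a stop between vowels /o/ and /i/, so it spirantizes to the fricative [z].
/d/ is a stop between vowels /i/ and /o/, so it spirantizes to the fricative [z].
Surface form: [nexuexozizo].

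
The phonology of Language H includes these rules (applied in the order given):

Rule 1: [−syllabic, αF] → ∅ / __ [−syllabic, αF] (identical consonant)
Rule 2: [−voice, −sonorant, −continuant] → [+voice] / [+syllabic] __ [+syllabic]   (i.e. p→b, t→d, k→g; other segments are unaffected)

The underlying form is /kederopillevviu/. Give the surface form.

kederobileviu

Rule 1 (degemination): /ll/ is a geminate; the first /l/ deletes. /vv/ is a geminate; the first /v/ deletes. /kederopillevviu/ → kederopileviu.
Rule 2 (intervocalic voicing): /p/ is a voiceless stop between vowels /o/ and /i/, so it voices to [b]. /kederopileviu/ → kederobileviu.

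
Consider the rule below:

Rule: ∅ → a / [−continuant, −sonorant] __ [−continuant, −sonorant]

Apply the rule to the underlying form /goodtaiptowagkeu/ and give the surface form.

goodataipatowagakeu

/d/ and /t/ form a stop–stop cluster, so [a] is inserted between them.
/p/ and /t/ form a stop–stop cluster, so [a] is inserted between them.
/g/ and /k/ form a stop–stop cluster, so [a] is inserted between them.
Surface form: [goodataipatowagakeu].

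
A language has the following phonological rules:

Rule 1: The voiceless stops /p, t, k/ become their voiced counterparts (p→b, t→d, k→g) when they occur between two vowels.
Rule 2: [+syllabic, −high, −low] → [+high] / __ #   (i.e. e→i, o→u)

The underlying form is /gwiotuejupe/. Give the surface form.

Rule 1 (intervocalic voicing): /t/ is a voiceless stop between vowels /o/ and /u/, so it voices to [d]. /p/ is a voiceless stop between vowels /u/ and /e/, so it voices to [b]. /gwiotuejupe/ → gwioduejube.
Rule 2 (final vowel raising): /e/ is a mid vowel in word-final position, so it raises to [i]. /gwioduejube/ → gwioduejubi.

gwioduejubi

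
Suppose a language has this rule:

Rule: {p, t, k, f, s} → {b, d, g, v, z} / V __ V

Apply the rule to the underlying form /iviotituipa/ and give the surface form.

/t/ is a voiceless obstruent between vowels /o/ and /i/, so it voices to [d].
/t/ is a voiceless obstruent between vowels /i/ and /u/, so it voices to [d].
/p/ is a voiceless obstruent between vowels /i/ and /a/, so it voices to [b].
Surface form: [iviodiduiba].

iviodiduiba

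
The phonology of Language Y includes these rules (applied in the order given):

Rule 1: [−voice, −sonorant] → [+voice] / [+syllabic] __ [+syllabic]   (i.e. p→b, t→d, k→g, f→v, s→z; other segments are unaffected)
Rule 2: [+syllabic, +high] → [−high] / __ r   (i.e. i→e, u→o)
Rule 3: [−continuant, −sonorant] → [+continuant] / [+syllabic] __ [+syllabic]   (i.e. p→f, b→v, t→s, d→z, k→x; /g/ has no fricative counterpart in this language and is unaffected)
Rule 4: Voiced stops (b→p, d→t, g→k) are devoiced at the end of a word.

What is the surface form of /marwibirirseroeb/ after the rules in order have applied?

marwivererseroep

Rule 1 (intervocalic voicing): no segment meets the environment; /marwibirirseroeb/ is unchanged.
Rule 2 (pre-rhotic lowering): /i/ is a high vowel immediately before /r/, so it lowers to [e]. /i/ is a high vowel immediately before /r/, so it lowers to [e]. /marwibirirseroeb/ → marwibererseroeb.
Rule 3 (intervocalic spirantization): /b/ is a stop between vowels /i/ and /e/, so it spirantizes to the fricative [v]. /marwibererseroeb/ → marwivererseroeb.
Rule 4 (final devoicing): /b/ is a voiced stop in word-final position, so it devoices to [p]. /marwivererseroeb/ → marwivererseroep.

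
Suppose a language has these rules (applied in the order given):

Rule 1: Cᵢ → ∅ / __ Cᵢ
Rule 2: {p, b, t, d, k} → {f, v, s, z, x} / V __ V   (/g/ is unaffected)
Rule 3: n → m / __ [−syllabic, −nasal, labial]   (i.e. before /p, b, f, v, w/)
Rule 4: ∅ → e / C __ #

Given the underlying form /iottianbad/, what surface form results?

Rule 1 (degemination): /tt/ is a geminate; the first /t/ deletes. /iottianbad/ → iotianbad.
Rule 2 (intervocalic spirantization): /t/ is a stop between vowels /o/ and /i/, so it spirantizes to the fricative [s]. /iotianbad/ → iosianbad.
Rule 3 (nasal place assimilation): /n/ precedes the labial consonant /b/, so it assimilates in place to [m]. /iosianbad/ → iosiambad.
Rule 4 (final e-epenthesis): the form ends in the consonant /d/, so [e] is inserted word-finally. /iosiambad/ → iosiambade.

iosiambade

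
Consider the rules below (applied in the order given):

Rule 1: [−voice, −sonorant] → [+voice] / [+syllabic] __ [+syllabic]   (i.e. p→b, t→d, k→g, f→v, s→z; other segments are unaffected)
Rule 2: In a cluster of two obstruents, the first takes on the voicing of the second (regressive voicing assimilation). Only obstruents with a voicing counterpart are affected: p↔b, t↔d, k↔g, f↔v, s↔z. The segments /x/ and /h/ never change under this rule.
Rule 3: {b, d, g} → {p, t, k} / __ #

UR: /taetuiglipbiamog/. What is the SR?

taeduiglibbiamok

Rule 1 (intervocalic voicing): /t/ is a voiceless obstruent between vowels /e/ and /u/, so it voices to [d]. /taetuiglipbiamog/ → taeduiglipbiamog.
Rule 2 (regressive voicing assimilation): /p/ precedes the voiced obstruent /b/, so it voices to [b] by assimilation. /taeduiglipbiamog/ → taeduiglibbiamog.
Rule 3 (final devoicing): /g/ is a voiced stop in word-final position, so it devoices to [k]. /taeduiglibbiamog/ → taeduiglibbiamok.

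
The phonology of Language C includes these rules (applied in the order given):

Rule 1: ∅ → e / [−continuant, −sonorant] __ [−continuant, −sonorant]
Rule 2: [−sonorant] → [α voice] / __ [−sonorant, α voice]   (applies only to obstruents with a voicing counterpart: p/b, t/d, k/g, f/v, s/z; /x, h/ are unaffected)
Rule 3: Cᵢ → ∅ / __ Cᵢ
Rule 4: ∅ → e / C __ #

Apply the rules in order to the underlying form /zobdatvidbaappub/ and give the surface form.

zobedadvidebaapepube

Rule 1 (stop-cluster e-epenthesis): /b/ and /d/ form a stop–stop cluster, so [e] is inserted between them. /d/ and /b/ form a stop–stop cluster, so [e] is inserted between them. /p/ and /p/ form a stop–stop cluster, so [e] is inserted between them. /zobdatvidbaappub/ → zobedatvidebaapepub.
Rule 2 (regressive voicing assimilation): /t/ precedes the voiced obstruent /v/, so it voices to [d] by assimilation. /zobedatvidebaapepub/ → zobedadvidebaapepub.
Rule 3 (degemination): no segment meets the environment; /zobedadvidebaapepub/ is unchanged.
Rule 4 (final e-epenthesis): the form ends in the consonant /b/, so [e] is inserted word-finally. /zobedadvidebaapepub/ → zobedadvidebaapepube.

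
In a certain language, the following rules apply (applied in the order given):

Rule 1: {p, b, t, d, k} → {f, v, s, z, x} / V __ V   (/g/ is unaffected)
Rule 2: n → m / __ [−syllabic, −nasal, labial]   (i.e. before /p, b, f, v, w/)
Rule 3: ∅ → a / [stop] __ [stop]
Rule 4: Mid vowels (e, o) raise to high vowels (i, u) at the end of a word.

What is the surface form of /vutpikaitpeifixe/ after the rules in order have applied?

vutapixaitapeifixi

Rule 1 (intervocalic spirantization): /k/ is a stop between vowels /i/ and /a/, so it spirantizes to the fricative [x]. /vutpikaitpeifixe/ → vutpixaitpeifixe.
Rule 2 (nasal place assimilation): no segment meets the environment; /vutpixaitpeifixe/ is unchanged.
Rule 3 (stop-cluster a-epenthesis): /t/ and /p/ form a stop–stop cluster, so [a] is inserted between them. /t/ and /p/ form a stop–stop cluster, so [a] is inserted between them. /vutpixaitpeifixe/ → vutapixaitapeifixe.
Rule 4 (final vowel raising): /e/ is a mid vowel in word-final position, so it raises to [i]. /vutapixaitapeifixe/ → vutapixaitapeifixi.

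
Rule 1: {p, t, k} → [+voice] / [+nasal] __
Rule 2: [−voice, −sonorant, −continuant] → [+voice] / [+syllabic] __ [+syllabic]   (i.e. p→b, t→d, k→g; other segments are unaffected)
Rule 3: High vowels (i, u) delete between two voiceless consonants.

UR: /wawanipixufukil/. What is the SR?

Rule 1 (post-nasal voicing): no segment meets the environment; /wawanipixufukil/ is unchanged.
Rule 2 (intervocalic voicing): /p/ is a voiceless stop between vowels /i/ and /i/, so it voices to [b]. /k/ is a voiceless stop between vowels /u/ and /i/, so it voices to [g]. /wawanipixufukil/ → wawanibixufugil.
Rule 3 (high vowel syncope): /u/ is a high vowel flanked by voiceless consonants /x/ and /f/, so it deletes. /wawanibixufugil/ → wawanibixfugil.

wawanibixfugil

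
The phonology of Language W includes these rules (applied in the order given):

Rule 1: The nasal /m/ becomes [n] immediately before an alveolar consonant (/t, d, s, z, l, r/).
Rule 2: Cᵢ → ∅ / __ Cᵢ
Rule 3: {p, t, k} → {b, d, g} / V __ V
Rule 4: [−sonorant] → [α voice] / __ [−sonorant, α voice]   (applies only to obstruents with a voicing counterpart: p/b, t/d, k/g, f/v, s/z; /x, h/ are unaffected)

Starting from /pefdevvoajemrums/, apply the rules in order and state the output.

Rule 1 (nasal place assimilation): /m/ precedes the alveolar consonant /r/, so it assimilates in place to [n]. /m/ precedes the alveolar consonant /s/, so it assimilates in place to [n]. /pefdevvoajemrums/ → pefdevvoajenruns.
Rule 2 (degemination): /vv/ is a geminate; the first /v/ deletes. /pefdevvoajenruns/ → pefdevoajenruns.
Rule 3 (intervocalic voicing): no segment meets the environment; /pefdevoajenruns/ is unchanged.
Rule 4 (regressive voicing assimilation): /f/ precedes the voiced obstruent /d/, so it voices to [v] by assimilation. /pefdevoajenruns/ → pevdevoajenruns.

pevdevoajenruns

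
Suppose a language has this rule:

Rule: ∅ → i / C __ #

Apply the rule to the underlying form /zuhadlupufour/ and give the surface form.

zuhadlupufouri

the form ends in the consonant /r/, so [i] is inserted word-finally.
Surface form: [zuhadlupufouri].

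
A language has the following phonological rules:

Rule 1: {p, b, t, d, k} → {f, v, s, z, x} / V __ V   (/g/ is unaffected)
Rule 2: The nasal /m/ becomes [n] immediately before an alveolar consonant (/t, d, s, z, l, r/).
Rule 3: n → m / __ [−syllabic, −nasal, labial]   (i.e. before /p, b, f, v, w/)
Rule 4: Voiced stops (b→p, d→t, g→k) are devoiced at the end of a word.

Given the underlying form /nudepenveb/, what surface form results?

Rule 1 (intervocalic spirantization): /d/ is a stop between vowels /u/ and /e/, so it spirantizes to the fricative [z]. /p/ is a stop between vowels /e/ and /e/, so it spirantizes to the fricative [f]. /nudepenveb/ → nuzefenveb.
Rule 2 (nasal place assimilation): no segment meets the environment; /nuzefenveb/ is unchanged.
Rule 3 (nasal place assimilation): /n/ precedes the labial consonant /v/, so it assimilates in place to [m]. /nuzefenveb/ → nuzefemveb.
Rule 4 (final devoicing): /b/ is a voiced stop in word-final position, so it devoices to [p]. /nuzefemveb/ → nuzefemvep.

nuzefemvep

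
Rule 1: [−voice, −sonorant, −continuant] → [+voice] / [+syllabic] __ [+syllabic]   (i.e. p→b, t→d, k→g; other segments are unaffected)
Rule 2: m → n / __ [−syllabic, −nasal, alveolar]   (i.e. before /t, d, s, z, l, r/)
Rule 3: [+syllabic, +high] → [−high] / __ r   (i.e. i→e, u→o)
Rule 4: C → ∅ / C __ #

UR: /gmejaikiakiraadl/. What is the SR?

Rule 1 (intervocalic voicing): /k/ is a voiceless stop between vowels /i/ and /i/, so it voices to [g]. /k/ is a voiceless stop between vowels /a/ and /i/, so it voices to [g]. /gmejaikiakiraadl/ → gmejaigiagiraadl.
Rule 2 (nasal place assimilation): no segment meets the environment; /gmejaigiagiraadl/ is unchanged.
Rule 3 (pre-rhotic lowering): /i/ is a high vowel immediately before /r/, so it lowers to [e]. /gmejaigiagiraadl/ → gmejaigiageraadl.
Rule 4 (final cluster simplification): /l/ is the second consonant of a word-final cluster /dl/, so it deletes. /gmejaigiageraadl/ → gmejaigiageraad.

gmejaigiageraad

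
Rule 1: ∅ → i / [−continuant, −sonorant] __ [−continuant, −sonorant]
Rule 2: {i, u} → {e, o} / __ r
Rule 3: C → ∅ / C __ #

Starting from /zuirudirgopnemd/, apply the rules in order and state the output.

zuerudergopnem

Rule 1 (stop-cluster i-epenthesis): no segment meets the environment; /zuirudirgopnemd/ is unchanged.
Rule 2 (pre-rhotic lowering): /i/ is a high vowel immediately before /r/, so it lowers to [e]. /i/ is a high vowel immediately before /r/, so it lowers to [e]. /zuirudirgopnemd/ → zuerudergopnemd.
Rule 3 (final cluster simplification): /d/ is the second consonant of a word-final cluster /md/, so it deletes. /zuerudergopnemd/ → zuerudergopnem.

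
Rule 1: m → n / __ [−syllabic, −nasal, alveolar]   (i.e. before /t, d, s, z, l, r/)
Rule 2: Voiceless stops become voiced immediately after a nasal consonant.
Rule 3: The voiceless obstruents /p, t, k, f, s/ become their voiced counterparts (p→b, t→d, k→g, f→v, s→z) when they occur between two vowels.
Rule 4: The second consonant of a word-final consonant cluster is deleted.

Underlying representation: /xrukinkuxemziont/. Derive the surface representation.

Rule 1 (nasal place assimilation): /m/ precedes the alveolar consonant /z/, so it assimilates in place to [n]. /xrukinkuxemziont/ → xrukinkuxenziont.
Rule 2 (post-nasal voicing): /k/ is a voiceless stop immediately after the nasal /n/, so it voices to [g]. /t/ is a voiceless stop immediately after the nasal /n/, so it voices to [d]. /xrukinkuxenziont/ → xrukinguxenziond.
Rule 3 (intervocalic voicing): /k/ is a voiceless obstruent between vowels /u/ and /i/, so it voices to [g]. /xrukinguxenziond/ → xruginguxenziond.
Rule 4 (final cluster simplification): /d/ is the second consonant of a word-final cluster /nd/, so it deletes. /xruginguxenziond/ → xruginguxenzion.

xruginguxenzion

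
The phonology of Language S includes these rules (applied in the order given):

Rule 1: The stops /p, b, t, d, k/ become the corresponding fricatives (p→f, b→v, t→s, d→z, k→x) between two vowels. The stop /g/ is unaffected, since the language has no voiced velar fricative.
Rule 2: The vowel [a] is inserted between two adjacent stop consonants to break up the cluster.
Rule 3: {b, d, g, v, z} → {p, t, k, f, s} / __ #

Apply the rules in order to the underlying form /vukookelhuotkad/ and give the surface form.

Rule 1 (intervocalic spirantization): /k/ is a stop between vowels /u/ and /o/, so it spirantizes to the fricative [x]. /k/ is a stop between vowels /o/ and /e/, so it spirantizes to the fricative [x]. /vukookelhuotkad/ → vuxooxelhuotkad.
Rule 2 (stop-cluster a-epenthesis): /t/ and /k/ form a stop–stop cluster, so [a] is inserted between them. /vuxooxelhuotkad/ → vuxooxelhuotakad.
Rule 3 (final devoicing): /d/ is a voiced obstruent in word-final position, so it devoices to [t]. /vuxooxelhuotakad/ → vuxooxelhuotakat.

vuxooxelhuotakat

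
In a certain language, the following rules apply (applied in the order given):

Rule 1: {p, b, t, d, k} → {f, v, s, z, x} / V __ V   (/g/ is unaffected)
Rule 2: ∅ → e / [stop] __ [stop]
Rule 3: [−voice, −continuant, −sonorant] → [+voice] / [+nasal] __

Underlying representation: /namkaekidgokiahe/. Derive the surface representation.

Rule 1 (intervocalic spirantization): /k/ is a stop between vowels /e/ and /i/, so it spirantizes to the fricative [x]. /k/ is a stop between vowels /o/ and /i/, so it spirantizes to the fricative [x]. /namkaekidgokiahe/ → namkaexidgoxiahe.
Rule 2 (stop-cluster e-epenthesis): /d/ and /g/ form a stop–stop cluster, so [e] is inserted between them. /namkaexidgoxiahe/ → namkaexidegoxiahe.
Rule 3 (post-nasal voicing): /k/ is a voiceless stop immediately after the nasal /m/, so it voices to [g]. /namkaexidegoxiahe/ → namgaexidegoxiahe.

namgaexidegoxiahe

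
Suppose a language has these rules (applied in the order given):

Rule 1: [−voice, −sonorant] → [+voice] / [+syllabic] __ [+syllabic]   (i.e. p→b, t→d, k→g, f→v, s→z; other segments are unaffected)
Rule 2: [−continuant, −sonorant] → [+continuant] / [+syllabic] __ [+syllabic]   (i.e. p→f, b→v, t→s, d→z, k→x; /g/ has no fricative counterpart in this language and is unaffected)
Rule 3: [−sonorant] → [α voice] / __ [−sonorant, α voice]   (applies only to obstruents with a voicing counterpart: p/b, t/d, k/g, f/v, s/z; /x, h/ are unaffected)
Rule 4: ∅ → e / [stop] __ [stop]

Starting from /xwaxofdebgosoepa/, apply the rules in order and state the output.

Rule 1 (intervocalic voicing): /s/ is a voiceless obstruent between vowels /o/ and /o/, so it voices to [z]. /p/ is a voiceless obstruent between vowels /e/ and /a/, so it voices to [b]. /xwaxofdebgosoepa/ → xwaxofdebgozoeba.
Rule 2 (intervocalic spirantization): /b/ is a stop between vowels /e/ and /a/, so it spirantizes to the fricative [v]. /xwaxofdebgozoeba/ → xwaxofdebgozoeva.
Rule 3 (regressive voicing assimilation): /f/ precedes the voiced obstruent /d/, so it voices to [v] by assimilation. /xwaxofdebgozoeva/ → xwaxovdebgozoeva.
Rule 4 (stop-cluster e-epenthesis): /b/ and /g/ form a stop–stop cluster, so [e] is inserted between them. /xwaxovdebgozoeva/ → xwaxovdebegozoeva.

xwaxovdebegozoeva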